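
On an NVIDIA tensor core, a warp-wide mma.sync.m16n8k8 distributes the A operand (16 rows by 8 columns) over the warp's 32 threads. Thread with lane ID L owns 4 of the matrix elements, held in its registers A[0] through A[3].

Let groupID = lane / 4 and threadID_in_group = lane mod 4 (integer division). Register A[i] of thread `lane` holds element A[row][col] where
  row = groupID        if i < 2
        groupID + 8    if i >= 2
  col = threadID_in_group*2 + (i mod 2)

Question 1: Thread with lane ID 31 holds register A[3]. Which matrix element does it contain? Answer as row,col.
15,7

L=31⇒gr=31>>2=7, th=31&3=3
[3]⇒row 7+8=15  col 3·2+1=7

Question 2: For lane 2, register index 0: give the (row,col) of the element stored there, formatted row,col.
lane 2⇒2/4=0, 2 mod 4=2
i=0  r:0+0⇒0  c:2·2+0⇒4

0,4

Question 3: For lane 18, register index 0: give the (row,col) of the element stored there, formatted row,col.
4,4

18: gr=4,th=2
[0] (4+0,2*2+0) = (4,4)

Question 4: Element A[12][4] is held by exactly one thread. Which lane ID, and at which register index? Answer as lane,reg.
18,2

r=12→G=4,rhi=1  c=4→T=2,p=0
L=4*4+2=18  i=1*2+0=2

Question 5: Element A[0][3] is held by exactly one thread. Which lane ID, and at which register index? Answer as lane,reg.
1,1

r=0->g=0,rb=0  c=3->t=1,b0=1
L=0*4+1=1  i=0*2+1=1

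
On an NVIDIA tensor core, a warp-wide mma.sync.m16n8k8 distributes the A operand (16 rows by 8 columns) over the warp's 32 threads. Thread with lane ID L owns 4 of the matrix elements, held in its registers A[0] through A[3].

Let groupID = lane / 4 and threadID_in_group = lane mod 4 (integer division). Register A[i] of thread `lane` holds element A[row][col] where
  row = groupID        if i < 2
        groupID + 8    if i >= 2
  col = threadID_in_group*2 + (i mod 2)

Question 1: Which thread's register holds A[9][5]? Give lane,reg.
6,3

r: 9->gid=1,r8=1  c: 5->tid=2,i&1=1
L=1*4+2=6  i=1*2+1=3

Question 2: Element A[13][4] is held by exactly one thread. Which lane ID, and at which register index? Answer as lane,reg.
22,2

r: 13->gid=5,r8=1  c: 4->tid=2,i&1=0
L=5*4+2=22  i=1*2+0=2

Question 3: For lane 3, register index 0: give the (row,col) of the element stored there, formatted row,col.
3: gid=0,tid=3
[0] (0+0,3*2+0) = (0,6)

0,6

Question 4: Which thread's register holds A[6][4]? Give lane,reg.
r: 6->gid=6,r8=0  c: 4->tid=2,i&1=0
L=6*4+2=26  i=0*2+0=0

26,0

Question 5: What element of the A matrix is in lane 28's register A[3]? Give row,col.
15,1

28: grp=7,tig=0
[3] (7+8,0*2+1) = (15,1)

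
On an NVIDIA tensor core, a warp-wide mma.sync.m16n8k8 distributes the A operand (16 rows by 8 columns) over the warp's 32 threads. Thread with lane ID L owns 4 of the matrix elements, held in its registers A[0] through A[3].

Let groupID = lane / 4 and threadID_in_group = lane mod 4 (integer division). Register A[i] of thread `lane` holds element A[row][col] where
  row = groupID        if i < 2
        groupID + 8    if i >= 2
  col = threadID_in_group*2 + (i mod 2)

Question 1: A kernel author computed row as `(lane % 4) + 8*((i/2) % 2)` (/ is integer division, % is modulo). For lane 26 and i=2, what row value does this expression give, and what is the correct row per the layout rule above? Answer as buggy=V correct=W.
`(lane % 4) + 8*((i/2) % 2)`[26,2]->10
lane 26: gid=6 (26/4), tid=2 (26%4)
i=2: r=6+8=14, c=2*2+0=4
row: 10 vs 14

buggy=10 correct=14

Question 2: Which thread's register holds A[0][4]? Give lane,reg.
r:0=>grp=0,rB=0  c:4=>tig=2,lo=0
L=0*4+2=2  i=0*2+0=0

2,0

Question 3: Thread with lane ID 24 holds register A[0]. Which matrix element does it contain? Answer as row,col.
24: gid=6,tid=0
[0] (6+0,0*2+0) = (6,0)

6,0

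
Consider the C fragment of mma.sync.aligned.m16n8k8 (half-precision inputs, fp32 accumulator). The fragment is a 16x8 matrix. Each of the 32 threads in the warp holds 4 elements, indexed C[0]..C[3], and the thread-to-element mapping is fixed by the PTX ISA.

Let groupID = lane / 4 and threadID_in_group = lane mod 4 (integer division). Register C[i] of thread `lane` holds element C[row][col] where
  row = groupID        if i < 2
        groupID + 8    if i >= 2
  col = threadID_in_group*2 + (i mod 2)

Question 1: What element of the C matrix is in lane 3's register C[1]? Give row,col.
0,7

lane 3->3/4=0, 3 mod 4=3
i=1  r:0+0->0  c:2·3+1->7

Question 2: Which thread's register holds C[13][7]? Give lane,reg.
23,3

r=13→G=5,rhi=1  c=7→T=3,p=1
L=5*4+3=23  i=1*2+1=3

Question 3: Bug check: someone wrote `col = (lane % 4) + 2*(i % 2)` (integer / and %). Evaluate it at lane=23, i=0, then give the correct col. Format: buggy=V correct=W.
`(lane % 4) + 2*(i % 2)`[23,0]⇒3
lane 23: gr=5 (23/4), th=3 (23%4)
i=0: r=5+0=5, c=3*2+0=6
col: 3 vs 6

buggy=3 correct=6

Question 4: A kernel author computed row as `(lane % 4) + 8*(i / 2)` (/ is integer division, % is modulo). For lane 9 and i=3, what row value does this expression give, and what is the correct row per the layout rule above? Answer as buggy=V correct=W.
buggy=9 correct=10

`(lane % 4) + 8*(i / 2)`[9,3]->9
lane 9: g=2 (9/4), t=1 (9%4)
i=3: r=2+8=10, c=1*2+1=3
row: 9 vs 10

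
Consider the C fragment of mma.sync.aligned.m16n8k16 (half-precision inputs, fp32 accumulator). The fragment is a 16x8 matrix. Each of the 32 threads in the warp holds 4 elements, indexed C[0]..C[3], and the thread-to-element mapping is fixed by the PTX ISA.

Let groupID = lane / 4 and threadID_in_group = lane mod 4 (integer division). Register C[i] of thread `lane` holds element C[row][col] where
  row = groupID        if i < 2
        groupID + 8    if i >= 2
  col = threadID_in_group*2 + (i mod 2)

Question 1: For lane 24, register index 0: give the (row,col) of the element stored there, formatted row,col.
6,0

24: gid=6,tid=0
[0] (6+0,0*2+0) = (6,0)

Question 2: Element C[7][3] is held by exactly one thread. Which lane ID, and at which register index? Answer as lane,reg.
29,1

r: 7->gid=7,r8=0  c: 3->tid=1,i&1=1
L=7*4+1=29  i=0*2+1=1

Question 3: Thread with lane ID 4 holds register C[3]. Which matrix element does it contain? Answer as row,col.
4: G=1,T=0
[3] (1+8,0*2+1) = (9,1)

9,1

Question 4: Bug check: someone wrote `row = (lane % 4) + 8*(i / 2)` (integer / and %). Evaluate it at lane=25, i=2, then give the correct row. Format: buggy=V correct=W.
`(lane % 4) + 8*(i / 2)`[25,2]=>9
lane 25=>25/4=6, 25 mod 4=1
i=2  r:6+8=>14  c:2·1+0=>2
row: 9 vs 14

buggy=9 correct=14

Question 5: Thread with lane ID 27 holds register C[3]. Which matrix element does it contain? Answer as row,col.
L=27->g=27>>2=6, t=27&3=3
[3]->row 6+8=14  col 3·2+1=7

14,7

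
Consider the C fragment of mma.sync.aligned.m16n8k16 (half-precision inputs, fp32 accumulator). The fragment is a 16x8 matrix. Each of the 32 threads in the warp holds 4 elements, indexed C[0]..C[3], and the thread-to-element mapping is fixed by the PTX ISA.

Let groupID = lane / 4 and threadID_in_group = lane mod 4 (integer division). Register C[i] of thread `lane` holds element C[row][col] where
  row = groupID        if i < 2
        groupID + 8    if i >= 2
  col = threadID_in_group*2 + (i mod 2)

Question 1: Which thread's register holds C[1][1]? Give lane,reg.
r: 1->gid=1,r8=0  c: 1->tid=0,i&1=1
L=1*4+0=4  i=0*2+1=1

4,1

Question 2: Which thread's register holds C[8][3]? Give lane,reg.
r:8=>grp=0,rB=1  c:3=>tig=1,lo=1
L=0*4+1=1  i=1*2+1=3

1,3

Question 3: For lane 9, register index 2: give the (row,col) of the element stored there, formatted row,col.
lane 9: grp=2 (9/4), tig=1 (9%4)
i=2: r=2+8=10, c=1*2+0=2

10,2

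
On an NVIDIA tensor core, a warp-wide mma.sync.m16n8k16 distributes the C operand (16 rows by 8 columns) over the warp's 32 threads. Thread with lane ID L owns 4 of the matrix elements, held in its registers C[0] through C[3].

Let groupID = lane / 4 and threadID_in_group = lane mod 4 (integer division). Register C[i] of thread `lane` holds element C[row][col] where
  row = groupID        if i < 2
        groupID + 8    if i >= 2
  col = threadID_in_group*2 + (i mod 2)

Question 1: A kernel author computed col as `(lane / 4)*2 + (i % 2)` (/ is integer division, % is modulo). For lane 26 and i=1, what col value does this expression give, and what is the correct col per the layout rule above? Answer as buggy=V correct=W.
`(lane / 4)*2 + (i % 2)`[26,1]=>13
26: grp=6,tig=2
[1] (6+0,2*2+1) = (6,5)
col: 13 vs 5

buggy=13 correct=5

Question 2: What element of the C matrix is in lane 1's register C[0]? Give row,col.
0,2

lane 1: gid=0 (1/4), tid=1 (1%4)
i=0: r=0+0=0, c=1*2+0=2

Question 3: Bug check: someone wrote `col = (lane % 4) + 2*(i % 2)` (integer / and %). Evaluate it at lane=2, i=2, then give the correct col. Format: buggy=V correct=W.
buggy=2 correct=4

`(lane % 4) + 2*(i % 2)`[2,2]=>2
lane 2: grp=0 (2/4), tig=2 (2%4)
i=2: r=0+8=8, c=2*2+0=4
col: 2 vs 4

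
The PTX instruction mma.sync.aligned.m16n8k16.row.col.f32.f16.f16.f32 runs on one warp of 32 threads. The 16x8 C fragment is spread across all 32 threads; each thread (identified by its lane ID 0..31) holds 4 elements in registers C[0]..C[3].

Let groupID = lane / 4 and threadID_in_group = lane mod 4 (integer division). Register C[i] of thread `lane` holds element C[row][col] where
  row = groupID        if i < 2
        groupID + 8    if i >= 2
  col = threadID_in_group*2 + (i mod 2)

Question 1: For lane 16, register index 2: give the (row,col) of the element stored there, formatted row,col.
12,0

lane 16: G=4 (16/4), T=0 (16%4)
i=2: r=4+8=12, c=0*2+0=0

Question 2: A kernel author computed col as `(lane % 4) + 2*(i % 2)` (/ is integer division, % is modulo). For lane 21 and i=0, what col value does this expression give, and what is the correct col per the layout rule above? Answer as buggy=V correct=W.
`(lane % 4) + 2*(i % 2)`[21,0]=>1
lane 21=>21/4=5, 21 mod 4=1
i=0  r:5+0=>5  c:2·1+0=>2
col: 1 vs 2

buggy=1 correct=2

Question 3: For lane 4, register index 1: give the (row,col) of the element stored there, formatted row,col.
1,1

L=4⇒gr=4>>2=1, th=4&3=0
[1]⇒row 1+0=1  col 0·2+1=1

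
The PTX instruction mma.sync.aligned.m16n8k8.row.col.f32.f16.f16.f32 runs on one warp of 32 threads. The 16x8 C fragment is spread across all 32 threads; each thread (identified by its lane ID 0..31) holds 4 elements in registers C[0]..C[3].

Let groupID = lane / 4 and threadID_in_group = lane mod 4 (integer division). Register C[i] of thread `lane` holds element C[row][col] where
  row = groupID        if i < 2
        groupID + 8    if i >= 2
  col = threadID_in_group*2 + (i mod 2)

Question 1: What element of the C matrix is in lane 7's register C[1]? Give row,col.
1,7

lane 7→7/4=1, 7 mod 4=3
i=1  r:1+0→1  c:2·3+1→7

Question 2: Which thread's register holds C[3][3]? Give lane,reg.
r=3→G=3,rhi=0  c=3→T=1,p=1
L=3*4+1=13  i=0*2+1=1

13,1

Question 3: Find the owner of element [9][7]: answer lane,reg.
7,3

r=9->g=1,rb=1  c=7->t=3,b0=1
L=1*4+3=7  i=1*2+1=3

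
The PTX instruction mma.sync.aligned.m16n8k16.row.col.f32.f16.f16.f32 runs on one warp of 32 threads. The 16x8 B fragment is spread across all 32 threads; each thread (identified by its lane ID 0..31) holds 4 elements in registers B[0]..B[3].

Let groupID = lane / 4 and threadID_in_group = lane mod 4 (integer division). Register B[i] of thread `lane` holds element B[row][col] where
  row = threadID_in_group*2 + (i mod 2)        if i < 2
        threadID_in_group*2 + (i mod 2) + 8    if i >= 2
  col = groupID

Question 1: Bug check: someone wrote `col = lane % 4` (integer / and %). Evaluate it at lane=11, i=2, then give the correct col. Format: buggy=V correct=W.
`lane % 4`[11,2]⇒3
L=11⇒gr=11>>2=2, th=11&3=3
[2]⇒row 3·2+0+8=14  col gr=2
col: 3 vs 2

buggy=3 correct=2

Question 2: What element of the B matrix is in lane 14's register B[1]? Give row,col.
14: gid=3,tid=2
[1] (2*2+1+0,3) = (5,3)

5,3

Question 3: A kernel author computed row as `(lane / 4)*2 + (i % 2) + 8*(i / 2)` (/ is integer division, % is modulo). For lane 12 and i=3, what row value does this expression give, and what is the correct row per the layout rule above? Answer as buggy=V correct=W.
`(lane / 4)*2 + (i % 2) + 8*(i / 2)`[12,3]⇒15
lane 12: gr=3 (12/4), th=0 (12%4)
i=3: r=0*2+1+8=9, c=gr=3
row: 15 vs 9

buggy=15 correct=9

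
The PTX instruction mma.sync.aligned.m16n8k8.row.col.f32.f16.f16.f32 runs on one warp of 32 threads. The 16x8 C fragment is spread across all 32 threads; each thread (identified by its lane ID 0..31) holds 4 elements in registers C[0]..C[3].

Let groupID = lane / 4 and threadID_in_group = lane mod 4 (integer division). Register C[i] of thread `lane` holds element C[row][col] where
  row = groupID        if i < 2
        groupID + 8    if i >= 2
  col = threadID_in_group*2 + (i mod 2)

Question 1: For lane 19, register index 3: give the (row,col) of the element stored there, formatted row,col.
12,7

19: gr=4,th=3
[3] (4+8,3*2+1) = (12,7)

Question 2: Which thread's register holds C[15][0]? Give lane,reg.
28,2

r=15→G=7,rhi=1  c=0→T=0,p=0
L=7*4+0=28  i=1*2+0=2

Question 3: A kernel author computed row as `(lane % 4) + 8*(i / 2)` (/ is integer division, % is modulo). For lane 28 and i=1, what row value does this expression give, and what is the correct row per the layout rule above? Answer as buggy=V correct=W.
`(lane % 4) + 8*(i / 2)`[28,1]=>0
28: grp=7,tig=0
[1] (7+0,0*2+1) = (7,1)
row: 0 vs 7

buggy=0 correct=7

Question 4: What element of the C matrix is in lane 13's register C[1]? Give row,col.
3,3

lane 13: gr=3 (13/4), th=1 (13%4)
i=1: r=3+0=3, c=1*2+1=3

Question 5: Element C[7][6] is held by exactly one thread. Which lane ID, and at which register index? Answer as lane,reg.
r=7⇒gr=7,Rb=0  c=6⇒th=3,odd=0
L=7*4+3=31  i=0*2+0=0

31,0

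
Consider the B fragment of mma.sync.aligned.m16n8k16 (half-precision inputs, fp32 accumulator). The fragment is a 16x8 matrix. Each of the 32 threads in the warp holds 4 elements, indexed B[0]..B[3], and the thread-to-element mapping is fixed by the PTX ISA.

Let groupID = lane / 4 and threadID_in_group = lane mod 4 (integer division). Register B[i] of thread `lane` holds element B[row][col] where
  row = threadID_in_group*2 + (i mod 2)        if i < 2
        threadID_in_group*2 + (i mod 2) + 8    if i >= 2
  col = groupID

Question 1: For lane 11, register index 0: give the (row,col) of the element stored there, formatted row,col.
lane 11: G=2 (11/4), T=3 (11%4)
i=0: r=3*2+0+0=6, c=G=2

6,2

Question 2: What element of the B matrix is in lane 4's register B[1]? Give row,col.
1,1

lane 4=>4/4=1, 4 mod 4=0
i=1  r:2·0+1+0=>1  c:1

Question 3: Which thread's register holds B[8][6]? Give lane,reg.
c: 6->gid=6  r: 8->r8=1,tid=0,i&1=0
L=6*4+0=24  i=1*2+0=2

24,2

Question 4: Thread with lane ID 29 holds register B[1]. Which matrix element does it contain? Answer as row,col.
3,7

29: gid=7,tid=1
[1] (1*2+1+0,7) = (3,7)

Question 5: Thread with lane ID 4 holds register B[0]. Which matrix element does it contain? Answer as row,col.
0,1

lane 4: grp=1 (4/4), tig=0 (4%4)
i=0: r=0*2+0+0=0, c=grp=1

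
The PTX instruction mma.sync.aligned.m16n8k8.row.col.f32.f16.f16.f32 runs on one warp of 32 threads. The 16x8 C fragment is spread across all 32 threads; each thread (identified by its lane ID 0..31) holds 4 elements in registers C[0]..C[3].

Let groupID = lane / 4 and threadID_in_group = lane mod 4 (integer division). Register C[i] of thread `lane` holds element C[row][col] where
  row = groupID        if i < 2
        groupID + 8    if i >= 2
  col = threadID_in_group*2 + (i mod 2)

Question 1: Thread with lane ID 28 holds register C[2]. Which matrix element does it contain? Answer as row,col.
15,0

lane 28⇒28/4=7, 28 mod 4=0
i=2  r:7+8⇒15  c:2·0+0⇒0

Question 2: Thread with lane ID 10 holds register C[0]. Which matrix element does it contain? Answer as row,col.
2,4

10: G=2,T=2
[0] (2+0,2*2+0) = (2,4)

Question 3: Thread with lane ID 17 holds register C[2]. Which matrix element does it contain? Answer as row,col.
lane 17->17/4=4, 17 mod 4=1
i=2  r:4+8->12  c:2·1+0->2

12,2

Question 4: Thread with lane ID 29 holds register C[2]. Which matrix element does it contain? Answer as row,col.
15,2

L=29→G=29>>2=7, T=29&3=1
[2]→row 7+8=15  col 1·2+0=2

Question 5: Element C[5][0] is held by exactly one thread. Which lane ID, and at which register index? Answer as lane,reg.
20,0

r=5→G=5,rhi=0  c=0→T=0,p=0
L=5*4+0=20  i=0*2+0=0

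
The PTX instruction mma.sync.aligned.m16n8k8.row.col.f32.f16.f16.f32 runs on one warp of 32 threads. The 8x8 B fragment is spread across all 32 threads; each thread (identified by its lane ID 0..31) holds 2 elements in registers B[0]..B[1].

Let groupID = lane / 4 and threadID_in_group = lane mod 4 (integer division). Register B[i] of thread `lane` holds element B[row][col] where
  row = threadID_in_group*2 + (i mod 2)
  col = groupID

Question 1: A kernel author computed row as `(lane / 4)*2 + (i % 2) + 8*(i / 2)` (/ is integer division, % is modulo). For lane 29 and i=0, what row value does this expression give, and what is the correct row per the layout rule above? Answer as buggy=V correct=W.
`(lane / 4)*2 + (i % 2) + 8*(i / 2)`[29,0]->14
lane 29->29/4=7, 29 mod 4=1
i=0  r:2·1+0->2  c:7
row: 14 vs 2

buggy=14 correct=2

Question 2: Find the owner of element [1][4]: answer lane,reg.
c=4→G=4  r=1→T=0,p=1
L=4*4+0=16  i=1=1

16,1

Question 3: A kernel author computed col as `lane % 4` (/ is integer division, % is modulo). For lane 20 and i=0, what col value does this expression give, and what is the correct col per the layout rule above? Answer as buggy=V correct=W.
buggy=0 correct=5

`lane % 4`[20,0]=>0
L=20=>grp=20>>2=5, tig=20&3=0
[0]=>row 0·2+0=0  col grp=5
col: 0 vs 5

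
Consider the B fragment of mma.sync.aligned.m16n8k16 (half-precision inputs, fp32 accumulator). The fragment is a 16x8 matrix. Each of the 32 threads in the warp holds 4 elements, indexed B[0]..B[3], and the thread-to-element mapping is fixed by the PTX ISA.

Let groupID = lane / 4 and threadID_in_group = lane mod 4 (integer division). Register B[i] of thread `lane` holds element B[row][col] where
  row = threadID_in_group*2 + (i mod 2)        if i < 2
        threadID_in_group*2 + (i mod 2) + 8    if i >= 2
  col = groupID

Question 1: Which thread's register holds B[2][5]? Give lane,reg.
c:5=>grp=5  r:2=>rB=0,tig=1,lo=0
L=5*4+1=21  i=0*2+0=0

21,0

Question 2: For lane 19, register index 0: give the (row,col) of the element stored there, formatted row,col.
6,4

lane 19=>19/4=4, 19 mod 4=3
i=0  r:2·3+0+0=>6  c:4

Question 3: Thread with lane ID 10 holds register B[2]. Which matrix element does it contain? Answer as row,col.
12,2

L=10→G=10>>2=2, T=10&3=2
[2]→row 2·2+0+8=12  col G=2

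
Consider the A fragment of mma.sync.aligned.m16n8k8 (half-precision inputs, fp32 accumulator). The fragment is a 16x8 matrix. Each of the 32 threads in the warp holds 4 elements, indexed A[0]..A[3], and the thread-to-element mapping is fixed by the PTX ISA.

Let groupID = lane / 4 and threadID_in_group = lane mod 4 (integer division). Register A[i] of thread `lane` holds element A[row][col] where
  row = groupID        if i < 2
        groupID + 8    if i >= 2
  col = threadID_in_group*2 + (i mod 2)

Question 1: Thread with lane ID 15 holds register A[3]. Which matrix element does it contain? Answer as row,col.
15: gid=3,tid=3
[3] (3+8,3*2+1) = (11,7)

11,7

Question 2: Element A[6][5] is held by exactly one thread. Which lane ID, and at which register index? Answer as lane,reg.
26,1

r=6⇒gr=6,Rb=0  c=5⇒th=2,odd=1
L=6*4+2=26  i=0*2+1=1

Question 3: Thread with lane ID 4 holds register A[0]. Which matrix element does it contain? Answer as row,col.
1,0

lane 4: gr=1 (4/4), th=0 (4%4)
i=0: r=1+0=1, c=0*2+0=0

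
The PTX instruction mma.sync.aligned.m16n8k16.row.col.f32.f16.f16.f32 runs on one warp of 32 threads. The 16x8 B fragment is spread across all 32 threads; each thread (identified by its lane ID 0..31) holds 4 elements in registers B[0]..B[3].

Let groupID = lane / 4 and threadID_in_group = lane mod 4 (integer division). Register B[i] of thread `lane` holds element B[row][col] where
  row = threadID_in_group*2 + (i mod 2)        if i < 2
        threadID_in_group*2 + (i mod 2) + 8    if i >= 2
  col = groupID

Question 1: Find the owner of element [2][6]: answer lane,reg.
25,0

c=6⇒gr=6  r=2⇒Rb=0,th=1,odd=0
L=6*4+1=25  i=0*2+0=0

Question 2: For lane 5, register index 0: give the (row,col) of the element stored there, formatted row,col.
2,1

lane 5: grp=1 (5/4), tig=1 (5%4)
i=0: r=1*2+0+0=2, c=grp=1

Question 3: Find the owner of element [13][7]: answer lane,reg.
30,3

c=7⇒gr=7  r=13⇒Rb=1,th=2,odd=1
L=7*4+2=30  i=1*2+1=3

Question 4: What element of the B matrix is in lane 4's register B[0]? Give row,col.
0,1

L=4→G=4>>2=1, T=4&3=0
[0]→row 0·2+0+0=0  col G=1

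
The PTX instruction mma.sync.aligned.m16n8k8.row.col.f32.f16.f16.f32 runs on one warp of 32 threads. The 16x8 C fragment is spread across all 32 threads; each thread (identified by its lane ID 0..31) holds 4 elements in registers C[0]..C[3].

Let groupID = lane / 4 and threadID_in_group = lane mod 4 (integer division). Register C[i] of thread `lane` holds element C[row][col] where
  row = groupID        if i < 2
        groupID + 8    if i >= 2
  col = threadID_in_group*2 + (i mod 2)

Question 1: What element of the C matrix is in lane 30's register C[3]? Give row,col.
30: G=7,T=2
[3] (7+8,2*2+1) = (15,5)

15,5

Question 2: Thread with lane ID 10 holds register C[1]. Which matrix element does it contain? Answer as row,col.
2,5

L=10->gid=10>>2=2, tid=10&3=2
[1]->row 2+0=2  col 2·2+1=5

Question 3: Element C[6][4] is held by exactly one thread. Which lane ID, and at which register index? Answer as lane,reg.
26,0

r:6=>grp=6,rB=0  c:4=>tig=2,lo=0
L=6*4+2=26  i=0*2+0=0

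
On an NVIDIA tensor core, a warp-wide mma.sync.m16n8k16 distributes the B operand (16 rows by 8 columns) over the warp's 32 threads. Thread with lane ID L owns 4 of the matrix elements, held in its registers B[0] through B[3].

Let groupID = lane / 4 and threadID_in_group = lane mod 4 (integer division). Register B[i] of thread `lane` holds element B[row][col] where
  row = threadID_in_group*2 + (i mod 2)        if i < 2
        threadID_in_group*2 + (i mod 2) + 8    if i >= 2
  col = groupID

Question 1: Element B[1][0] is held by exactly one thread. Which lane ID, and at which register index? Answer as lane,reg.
0,1

c=0⇒gr=0  r=1⇒Rb=0,th=0,odd=1
L=0*4+0=0  i=0*2+1=1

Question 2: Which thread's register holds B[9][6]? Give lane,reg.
c: 6->gid=6  r: 9->r8=1,tid=0,i&1=1
L=6*4+0=24  i=1*2+1=3

24,3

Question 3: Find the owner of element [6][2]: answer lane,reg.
11,0

c: 2->gid=2  r: 6->r8=0,tid=3,i&1=0
L=2*4+3=11  i=0*2+0=0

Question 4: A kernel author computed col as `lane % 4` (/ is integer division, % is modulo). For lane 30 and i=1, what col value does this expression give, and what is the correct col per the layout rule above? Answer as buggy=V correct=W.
`lane % 4`[30,1]⇒2
lane 30: gr=7 (30/4), th=2 (30%4)
i=1: r=2*2+1+0=5, c=gr=7
col: 2 vs 7

buggy=2 correct=7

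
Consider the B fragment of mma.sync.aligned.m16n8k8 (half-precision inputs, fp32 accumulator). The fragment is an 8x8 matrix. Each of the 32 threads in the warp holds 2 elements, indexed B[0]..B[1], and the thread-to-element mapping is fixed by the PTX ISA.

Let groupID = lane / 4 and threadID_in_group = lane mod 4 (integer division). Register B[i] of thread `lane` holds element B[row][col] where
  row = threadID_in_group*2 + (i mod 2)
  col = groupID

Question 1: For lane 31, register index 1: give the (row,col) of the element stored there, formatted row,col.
7,7

lane 31: g=7 (31/4), t=3 (31%4)
i=1: r=3*2+1=7, c=g=7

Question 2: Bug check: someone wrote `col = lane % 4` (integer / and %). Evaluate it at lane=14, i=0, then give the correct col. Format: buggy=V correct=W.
`lane % 4`[14,0]->2
L=14->gid=14>>2=3, tid=14&3=2
[0]->row 2·2+0=4  col gid=3
col: 2 vs 3

buggy=2 correct=3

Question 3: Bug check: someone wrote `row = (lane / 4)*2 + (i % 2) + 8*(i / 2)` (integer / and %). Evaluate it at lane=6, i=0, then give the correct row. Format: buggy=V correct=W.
buggy=2 correct=4

`(lane / 4)*2 + (i % 2) + 8*(i / 2)`[6,0]->2
lane 6: g=1 (6/4), t=2 (6%4)
i=0: r=2*2+0=4, c=g=1
row: 2 vs 4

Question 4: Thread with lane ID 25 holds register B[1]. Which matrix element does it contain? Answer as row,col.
3,6

lane 25->25/4=6, 25 mod 4=1
i=1  r:2·1+1->3  c:6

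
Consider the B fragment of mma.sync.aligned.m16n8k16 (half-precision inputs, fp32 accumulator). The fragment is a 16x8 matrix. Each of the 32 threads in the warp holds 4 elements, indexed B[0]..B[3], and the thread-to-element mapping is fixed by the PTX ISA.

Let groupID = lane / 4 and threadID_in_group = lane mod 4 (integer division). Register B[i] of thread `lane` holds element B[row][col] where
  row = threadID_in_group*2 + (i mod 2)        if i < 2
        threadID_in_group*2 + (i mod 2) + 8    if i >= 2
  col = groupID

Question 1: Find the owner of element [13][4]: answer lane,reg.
18,3

c=4⇒gr=4  r=13⇒Rb=1,th=2,odd=1
L=4*4+2=18  i=1*2+1=3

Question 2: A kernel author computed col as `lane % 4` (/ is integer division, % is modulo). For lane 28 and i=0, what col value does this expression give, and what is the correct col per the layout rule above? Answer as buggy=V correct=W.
buggy=0 correct=7

`lane % 4`[28,0]=>0
lane 28: grp=7 (28/4), tig=0 (28%4)
i=0: r=0*2+0+0=0, c=grp=7
col: 0 vs 7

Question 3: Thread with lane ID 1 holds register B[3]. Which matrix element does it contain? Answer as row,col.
L=1->gid=1>>2=0, tid=1&3=1
[3]->row 1·2+1+8=11  col gid=0

11,0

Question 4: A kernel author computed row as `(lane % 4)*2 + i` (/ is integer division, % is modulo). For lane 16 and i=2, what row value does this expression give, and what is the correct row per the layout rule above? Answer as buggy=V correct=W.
buggy=2 correct=8

`(lane % 4)*2 + i`[16,2]->2
lane 16->16/4=4, 16 mod 4=0
i=2  r:2·0+0+8->8  c:4
row: 2 vs 8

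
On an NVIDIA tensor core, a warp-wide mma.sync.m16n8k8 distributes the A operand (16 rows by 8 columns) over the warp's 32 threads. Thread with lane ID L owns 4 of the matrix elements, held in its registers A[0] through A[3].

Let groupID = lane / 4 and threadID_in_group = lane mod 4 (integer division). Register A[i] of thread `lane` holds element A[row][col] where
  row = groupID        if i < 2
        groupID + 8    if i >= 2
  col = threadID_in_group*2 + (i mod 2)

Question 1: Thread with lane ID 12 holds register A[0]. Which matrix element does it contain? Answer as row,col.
3,0

lane 12->12/4=3, 12 mod 4=0
i=0  r:3+0->3  c:2·0+0->0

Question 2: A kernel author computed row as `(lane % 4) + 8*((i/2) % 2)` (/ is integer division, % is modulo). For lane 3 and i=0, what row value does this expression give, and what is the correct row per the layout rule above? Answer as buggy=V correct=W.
buggy=3 correct=0

`(lane % 4) + 8*((i/2) % 2)`[3,0]->3
L=3->gid=3>>2=0, tid=3&3=3
[0]->row 0+0=0  col 3·2+0=6
row: 3 vs 0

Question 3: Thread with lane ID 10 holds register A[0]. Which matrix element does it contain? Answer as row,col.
lane 10->10/4=2, 10 mod 4=2
i=0  r:2+0->2  c:2·2+0->4

2,4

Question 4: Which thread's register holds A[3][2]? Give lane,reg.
13,0

r:3=>grp=3,rB=0  c:2=>tig=1,lo=0
L=3*4+1=13  i=0*2+0=0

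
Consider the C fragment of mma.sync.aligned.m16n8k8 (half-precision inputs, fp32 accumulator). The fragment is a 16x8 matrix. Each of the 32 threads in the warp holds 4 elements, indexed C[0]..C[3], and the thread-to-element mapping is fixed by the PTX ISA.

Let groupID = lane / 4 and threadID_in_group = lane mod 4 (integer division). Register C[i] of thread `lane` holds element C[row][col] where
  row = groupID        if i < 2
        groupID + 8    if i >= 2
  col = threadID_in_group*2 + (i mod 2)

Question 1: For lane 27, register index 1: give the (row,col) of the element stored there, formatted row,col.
L=27->g=27>>2=6, t=27&3=3
[1]->row 6+0=6  col 3·2+1=7

6,7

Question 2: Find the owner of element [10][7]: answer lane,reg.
11,3

r:10=>grp=2,rB=1  c:7=>tig=3,lo=1
L=2*4+3=11  i=1*2+1=3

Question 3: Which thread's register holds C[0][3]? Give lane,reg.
r=0⇒gr=0,Rb=0  c=3⇒th=1,odd=1
L=0*4+1=1  i=0*2+1=1

1,1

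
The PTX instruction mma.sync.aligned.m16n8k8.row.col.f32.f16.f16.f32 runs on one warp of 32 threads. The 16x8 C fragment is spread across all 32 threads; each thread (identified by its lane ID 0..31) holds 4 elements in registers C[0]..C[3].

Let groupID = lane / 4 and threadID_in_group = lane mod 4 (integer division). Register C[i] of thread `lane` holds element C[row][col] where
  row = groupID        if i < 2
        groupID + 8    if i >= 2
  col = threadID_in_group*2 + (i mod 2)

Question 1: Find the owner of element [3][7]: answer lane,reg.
15,1

r:3=>grp=3,rB=0  c:7=>tig=3,lo=1
L=3*4+3=15  i=0*2+1=1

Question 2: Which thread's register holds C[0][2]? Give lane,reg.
1,0

r=0⇒gr=0,Rb=0  c=2⇒th=1,odd=0
L=0*4+1=1  i=0*2+0=0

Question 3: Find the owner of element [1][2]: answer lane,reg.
r:1=>grp=1,rB=0  c:2=>tig=1,lo=0
L=1*4+1=5  i=0*2+0=0

5,0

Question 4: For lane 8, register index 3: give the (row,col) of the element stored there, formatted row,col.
lane 8⇒8/4=2, 8 mod 4=0
i=3  r:2+8⇒10  c:2·0+1⇒1

10,1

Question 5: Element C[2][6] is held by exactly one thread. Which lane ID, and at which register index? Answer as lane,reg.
r=2→G=2,rhi=0  c=6→T=3,p=0
L=2*4+3=11  i=0*2+0=0

11,0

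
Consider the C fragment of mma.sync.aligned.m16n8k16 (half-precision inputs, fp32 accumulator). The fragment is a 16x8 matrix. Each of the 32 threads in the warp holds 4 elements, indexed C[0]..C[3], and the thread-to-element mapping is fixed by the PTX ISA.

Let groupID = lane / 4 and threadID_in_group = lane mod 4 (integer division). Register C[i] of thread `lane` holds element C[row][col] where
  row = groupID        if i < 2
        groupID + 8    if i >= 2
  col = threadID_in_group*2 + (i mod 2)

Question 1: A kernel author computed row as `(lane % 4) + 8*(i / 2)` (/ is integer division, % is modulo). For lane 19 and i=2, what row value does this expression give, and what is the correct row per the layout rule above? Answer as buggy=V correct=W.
`(lane % 4) + 8*(i / 2)`[19,2]->11
lane 19->19/4=4, 19 mod 4=3
i=2  r:4+8->12  c:2·3+0->6
row: 11 vs 12

buggy=11 correct=12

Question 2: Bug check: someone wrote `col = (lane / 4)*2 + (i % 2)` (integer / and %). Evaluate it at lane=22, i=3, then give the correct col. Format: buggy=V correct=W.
buggy=11 correct=5

`(lane / 4)*2 + (i % 2)`[22,3]=>11
lane 22: grp=5 (22/4), tig=2 (22%4)
i=3: r=5+8=13, c=2*2+1=5
col: 11 vs 5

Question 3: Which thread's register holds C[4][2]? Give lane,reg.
17,0

r: 4->gid=4,r8=0  c: 2->tid=1,i&1=0
L=4*4+1=17  i=0*2+0=0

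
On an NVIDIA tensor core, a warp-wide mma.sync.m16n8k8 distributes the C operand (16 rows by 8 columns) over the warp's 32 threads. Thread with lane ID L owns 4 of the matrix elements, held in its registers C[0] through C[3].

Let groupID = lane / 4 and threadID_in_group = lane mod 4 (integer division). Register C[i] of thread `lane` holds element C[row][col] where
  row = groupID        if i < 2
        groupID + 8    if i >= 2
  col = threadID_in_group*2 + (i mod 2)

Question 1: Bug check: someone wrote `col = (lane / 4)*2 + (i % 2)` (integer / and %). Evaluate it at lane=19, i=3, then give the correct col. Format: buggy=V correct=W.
buggy=9 correct=7

`(lane / 4)*2 + (i % 2)`[19,3]->9
L=19->gid=19>>2=4, tid=19&3=3
[3]->row 4+8=12  col 3·2+1=7
col: 9 vs 7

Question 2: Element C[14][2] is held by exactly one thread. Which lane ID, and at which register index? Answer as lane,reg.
r=14->g=6,rb=1  c=2->t=1,b0=0
L=6*4+1=25  i=1*2+0=2

25,2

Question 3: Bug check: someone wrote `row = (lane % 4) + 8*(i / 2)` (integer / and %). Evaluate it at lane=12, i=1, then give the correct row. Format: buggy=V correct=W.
`(lane % 4) + 8*(i / 2)`[12,1]->0
L=12->g=12>>2=3, t=12&3=0
[1]->row 3+0=3  col 0·2+1=1
row: 0 vs 3

buggy=0 correct=3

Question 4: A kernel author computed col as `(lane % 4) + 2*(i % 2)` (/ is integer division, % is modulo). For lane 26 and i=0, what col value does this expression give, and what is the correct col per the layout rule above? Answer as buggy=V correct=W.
buggy=2 correct=4

`(lane % 4) + 2*(i % 2)`[26,0]→2
lane 26→26/4=6, 26 mod 4=2
i=0  r:6+0→6  c:2·2+0→4
col: 2 vs 4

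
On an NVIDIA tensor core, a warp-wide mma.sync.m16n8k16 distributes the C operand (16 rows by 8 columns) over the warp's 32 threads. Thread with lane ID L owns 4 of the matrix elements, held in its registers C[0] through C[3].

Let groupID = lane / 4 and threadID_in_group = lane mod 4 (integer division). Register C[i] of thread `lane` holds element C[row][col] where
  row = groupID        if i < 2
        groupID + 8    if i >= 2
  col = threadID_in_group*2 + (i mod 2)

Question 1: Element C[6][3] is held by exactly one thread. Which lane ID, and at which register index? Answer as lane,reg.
25,1

r=6->g=6,rb=0  c=3->t=1,b0=1
L=6*4+1=25  i=0*2+1=1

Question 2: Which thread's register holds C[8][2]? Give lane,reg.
r=8→G=0,rhi=1  c=2→T=1,p=0
L=0*4+1=1  i=1*2+0=2

1,2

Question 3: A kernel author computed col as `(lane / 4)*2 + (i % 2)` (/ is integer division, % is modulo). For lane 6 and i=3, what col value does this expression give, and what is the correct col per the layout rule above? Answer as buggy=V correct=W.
`(lane / 4)*2 + (i % 2)`[6,3]->3
lane 6: g=1 (6/4), t=2 (6%4)
i=3: r=1+8=9, c=2*2+1=5
col: 3 vs 5

buggy=3 correct=5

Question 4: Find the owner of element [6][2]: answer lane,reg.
r: 6->gid=6,r8=0  c: 2->tid=1,i&1=0
L=6*4+1=25  i=0*2+0=0

25,0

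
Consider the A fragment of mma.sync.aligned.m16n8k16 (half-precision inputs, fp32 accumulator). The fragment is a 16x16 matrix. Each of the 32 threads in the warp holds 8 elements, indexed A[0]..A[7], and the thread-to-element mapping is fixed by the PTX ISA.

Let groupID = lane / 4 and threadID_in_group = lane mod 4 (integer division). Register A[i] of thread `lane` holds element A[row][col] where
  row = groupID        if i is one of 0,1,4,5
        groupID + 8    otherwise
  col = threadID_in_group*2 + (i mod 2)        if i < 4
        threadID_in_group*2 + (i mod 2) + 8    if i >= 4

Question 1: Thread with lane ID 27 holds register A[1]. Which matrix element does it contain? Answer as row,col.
27: grp=6,tig=3
[1] (6+0,3*2+1+0) = (6,7)

6,7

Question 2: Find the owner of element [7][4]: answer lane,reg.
30,0

r: 7->gid=7,r8=0  c: 4->c8=0,tid=2,i&1=0
L=7*4+2=30  i=0*4+0*2+0=0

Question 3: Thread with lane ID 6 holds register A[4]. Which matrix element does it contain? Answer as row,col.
1,12

6: gid=1,tid=2
[4] (1+0,2*2+0+8) = (1,12)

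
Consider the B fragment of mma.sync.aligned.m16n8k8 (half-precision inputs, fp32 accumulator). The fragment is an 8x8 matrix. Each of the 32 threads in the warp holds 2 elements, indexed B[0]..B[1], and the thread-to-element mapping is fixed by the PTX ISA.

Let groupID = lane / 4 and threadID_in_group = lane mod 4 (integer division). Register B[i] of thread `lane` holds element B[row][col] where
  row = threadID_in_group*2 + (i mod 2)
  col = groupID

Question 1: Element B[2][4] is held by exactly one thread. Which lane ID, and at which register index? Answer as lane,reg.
c=4->g=4  r=2->t=1,b0=0
L=4*4+1=17  i=0=0

17,0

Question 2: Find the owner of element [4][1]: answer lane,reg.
c:1=>grp=1  r:4=>tig=2,lo=0
L=1*4+2=6  i=0=0

6,0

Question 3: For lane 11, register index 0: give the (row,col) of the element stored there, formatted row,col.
lane 11→11/4=2, 11 mod 4=3
i=0  r:2·3+0→6  c:2

6,2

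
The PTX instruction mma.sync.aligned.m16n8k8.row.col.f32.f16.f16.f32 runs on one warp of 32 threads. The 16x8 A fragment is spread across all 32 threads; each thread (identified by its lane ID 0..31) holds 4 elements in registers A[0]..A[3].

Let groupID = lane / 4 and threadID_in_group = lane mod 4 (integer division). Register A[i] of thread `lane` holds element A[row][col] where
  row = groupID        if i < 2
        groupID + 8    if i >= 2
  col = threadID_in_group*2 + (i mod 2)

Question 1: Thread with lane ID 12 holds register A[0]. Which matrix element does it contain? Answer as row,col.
3,0

lane 12→12/4=3, 12 mod 4=0
i=0  r:3+0→3  c:2·0+0→0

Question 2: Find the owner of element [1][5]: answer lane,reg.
r=1⇒gr=1,Rb=0  c=5⇒th=2,odd=1
L=1*4+2=6  i=0*2+1=1

6,1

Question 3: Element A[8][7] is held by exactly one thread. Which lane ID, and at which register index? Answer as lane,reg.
r=8→G=0,rhi=1  c=7→T=3,p=1
L=0*4+3=3  i=1*2+1=3

3,3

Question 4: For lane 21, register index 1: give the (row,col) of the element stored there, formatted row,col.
lane 21: G=5 (21/4), T=1 (21%4)
i=1: r=5+0=5, c=1*2+1=3

5,3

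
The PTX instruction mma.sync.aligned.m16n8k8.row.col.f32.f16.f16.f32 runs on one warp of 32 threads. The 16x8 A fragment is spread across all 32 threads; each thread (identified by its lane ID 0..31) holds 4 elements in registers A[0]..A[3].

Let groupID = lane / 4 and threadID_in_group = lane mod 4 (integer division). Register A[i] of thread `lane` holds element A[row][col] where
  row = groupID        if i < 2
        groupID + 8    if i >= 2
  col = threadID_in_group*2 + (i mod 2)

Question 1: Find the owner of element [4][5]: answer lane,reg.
18,1

r=4→G=4,rhi=0  c=5→T=2,p=1
L=4*4+2=18  i=0*2+1=1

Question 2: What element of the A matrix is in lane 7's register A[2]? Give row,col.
7: g=1,t=3
[2] (1+8,3*2+0) = (9,6)

9,6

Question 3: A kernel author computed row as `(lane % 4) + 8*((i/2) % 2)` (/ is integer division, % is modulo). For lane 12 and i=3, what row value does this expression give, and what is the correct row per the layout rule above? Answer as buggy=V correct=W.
`(lane % 4) + 8*((i/2) % 2)`[12,3]->8
12: g=3,t=0
[3] (3+8,0*2+1) = (11,1)
row: 8 vs 11

buggy=8 correct=11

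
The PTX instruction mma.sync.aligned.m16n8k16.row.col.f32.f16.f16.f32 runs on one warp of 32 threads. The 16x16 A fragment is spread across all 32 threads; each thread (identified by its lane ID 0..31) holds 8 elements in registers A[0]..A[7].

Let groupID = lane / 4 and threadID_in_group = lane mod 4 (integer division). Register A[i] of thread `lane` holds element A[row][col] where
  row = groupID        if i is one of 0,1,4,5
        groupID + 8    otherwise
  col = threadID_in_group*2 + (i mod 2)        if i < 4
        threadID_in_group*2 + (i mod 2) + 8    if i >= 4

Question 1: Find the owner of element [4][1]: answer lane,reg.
16,1

r:4=>grp=4,rB=0  c:1=>cB=0,tig=0,lo=1
L=4*4+0=16  i=0*4+0*2+1=1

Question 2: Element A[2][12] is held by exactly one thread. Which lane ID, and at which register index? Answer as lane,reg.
10,4

r:2=>grp=2,rB=0  c:12=>cB=1,tig=2,lo=0
L=2*4+2=10  i=1*4+0*2+0=4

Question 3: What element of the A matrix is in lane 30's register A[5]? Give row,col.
7,13

lane 30: g=7 (30/4), t=2 (30%4)
i=5: r=7+0=7, c=2*2+1+8=13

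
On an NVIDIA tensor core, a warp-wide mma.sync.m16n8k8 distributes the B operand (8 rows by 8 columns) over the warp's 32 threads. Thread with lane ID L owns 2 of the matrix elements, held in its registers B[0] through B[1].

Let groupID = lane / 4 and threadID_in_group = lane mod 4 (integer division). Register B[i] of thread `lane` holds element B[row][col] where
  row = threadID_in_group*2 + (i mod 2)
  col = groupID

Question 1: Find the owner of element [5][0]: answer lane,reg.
c=0->g=0  r=5->t=2,b0=1
L=0*4+2=2  i=1=1

2,1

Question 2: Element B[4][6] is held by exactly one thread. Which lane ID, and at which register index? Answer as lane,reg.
26,0

c:6=>grp=6  r:4=>tig=2,lo=0
L=6*4+2=26  i=0=0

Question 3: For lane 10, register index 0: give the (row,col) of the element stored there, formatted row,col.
10: G=2,T=2
[0] (2*2+0,2) = (4,2)

4,2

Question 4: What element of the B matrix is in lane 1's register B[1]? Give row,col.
lane 1⇒1/4=0, 1 mod 4=1
i=1  r:2·1+1⇒3  c:0

3,0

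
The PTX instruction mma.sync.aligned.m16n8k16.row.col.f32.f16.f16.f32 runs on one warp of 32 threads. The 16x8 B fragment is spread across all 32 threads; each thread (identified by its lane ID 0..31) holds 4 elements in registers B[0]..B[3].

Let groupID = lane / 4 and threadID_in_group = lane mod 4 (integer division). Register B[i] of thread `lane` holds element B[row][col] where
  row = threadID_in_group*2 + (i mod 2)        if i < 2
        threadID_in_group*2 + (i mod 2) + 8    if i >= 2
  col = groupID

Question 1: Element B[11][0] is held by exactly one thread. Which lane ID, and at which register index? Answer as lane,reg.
c: 0->gid=0  r: 11->r8=1,tid=1,i&1=1
L=0*4+1=1  i=1*2+1=3

1,3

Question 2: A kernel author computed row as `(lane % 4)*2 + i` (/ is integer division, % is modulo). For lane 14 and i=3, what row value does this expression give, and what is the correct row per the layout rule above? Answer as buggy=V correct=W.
`(lane % 4)*2 + i`[14,3]⇒7
lane 14⇒14/4=3, 14 mod 4=2
i=3  r:2·2+1+8⇒13  c:3
row: 7 vs 13

buggy=7 correct=13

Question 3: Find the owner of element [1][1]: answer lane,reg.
4,1

c: 1->gid=1  r: 1->r8=0,tid=0,i&1=1
L=1*4+0=4  i=0*2+1=1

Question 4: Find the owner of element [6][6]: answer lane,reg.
27,0

c=6->g=6  r=6->rb=0,t=3,b0=0
L=6*4+3=27  i=0*2+0=0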